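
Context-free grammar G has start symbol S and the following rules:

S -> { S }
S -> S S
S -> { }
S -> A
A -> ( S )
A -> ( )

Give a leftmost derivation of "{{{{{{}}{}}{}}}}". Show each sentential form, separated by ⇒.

S ⇒ {S} ⇒ {{S}} ⇒ {{{S}}} ⇒ {{{SS}}} ⇒ {{{{S}S}}} ⇒ {{{{SS}S}}} ⇒ {{{{{S}S}S}}} ⇒ {{{{{{}}S}S}}} ⇒ {{{{{{}}{}}S}}} ⇒ {{{{{{}}{}}{}}}}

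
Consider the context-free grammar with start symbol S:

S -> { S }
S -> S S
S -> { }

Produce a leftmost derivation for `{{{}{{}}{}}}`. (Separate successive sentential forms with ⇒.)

S ⇒ {S}   [S -> { S }]
{S} ⇒ {{S}}   [S -> { S }]
{{S}} ⇒ {{SS}}   [S -> S S]
{{SS}} ⇒ {{{}S}}   [S -> { }]
{{{}S}} ⇒ {{{}SS}}   [S -> S S]
{{{}SS}} ⇒ {{{}{S}S}}   [S -> { S }]
{{{}{S}S}} ⇒ {{{}{{}}S}}   [S -> { }]
{{{}{{}}S}} ⇒ {{{}{{}}{}}}   [S -> { }]

S ⇒ {S} ⇒ {{S}} ⇒ {{SS}} ⇒ {{{}S}} ⇒ {{{}SS}} ⇒ {{{}{S}S}} ⇒ {{{}{{}}S}} ⇒ {{{}{{}}{}}}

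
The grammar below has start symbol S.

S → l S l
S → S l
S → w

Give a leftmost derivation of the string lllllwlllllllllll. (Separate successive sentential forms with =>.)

S => lSl   [S → l S l]
lSl => llSll   [S → l S l]
llSll => lllSlll   [S → l S l]
lllSlll => llllSllll   [S → l S l]
llllSllll => llllSlllll   [S → S l]
llllSlllll => lllllSllllll   [S → l S l]
lllllSllllll => lllllSlllllll   [S → S l]
lllllSlllllll => lllllSllllllll   [S → S l]
lllllSllllllll => lllllSlllllllll   [S → S l]
lllllSlllllllll => lllllSllllllllll   [S → S l]
lllllSllllllllll => lllllSlllllllllll   [S → S l]
lllllSlllllllllll => lllllwlllllllllll   [S → w]

S => lSl => llSll => lllSlll => llllSllll => llllSlllll => lllllSllllll => lllllSlllllll => lllllSllllllll => lllllSlllllllll => lllllSllllllllll => lllllSlllllllllll => lllllwlllllllllll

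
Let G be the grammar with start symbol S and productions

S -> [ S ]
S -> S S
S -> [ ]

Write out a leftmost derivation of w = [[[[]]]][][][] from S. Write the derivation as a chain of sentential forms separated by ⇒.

S⇒SS⇒[S]S⇒[[S]]S⇒[[[S]]]S⇒[[[[]]]]S⇒[[[[]]]]SS⇒[[[[]]]]SSS⇒[[[[]]]][]SS⇒[[[[]]]][][]S⇒[[[[]]]][][][]

S ⇒ SS   [S -> S S]
SS ⇒ [S]S   [S -> [ S ]]
[S]S ⇒ [[S]]S   [S -> [ S ]]
[[S]]S ⇒ [[[S]]]S   [S -> [ S ]]
[[[S]]]S ⇒ [[[[]]]]S   [S -> [ ]]
[[[[]]]]S ⇒ [[[[]]]]SS   [S -> S S]
[[[[]]]]SS ⇒ [[[[]]]]SSS   [S -> S S]
[[[[]]]]SSS ⇒ [[[[]]]][]SS   [S -> [ ]]
[[[[]]]][]SS ⇒ [[[[]]]][][]S   [S -> [ ]]
[[[[]]]][][]S ⇒ [[[[]]]][][][]   [S -> [ ]]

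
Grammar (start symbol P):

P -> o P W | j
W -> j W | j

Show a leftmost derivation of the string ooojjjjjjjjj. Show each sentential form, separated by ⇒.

P ⇒ oPW   [P -> o P W]
oPW ⇒ ooPWW   [P -> o P W]
ooPWW ⇒ oooPWWW   [P -> o P W]
oooPWWW ⇒ ooojWWW   [P -> j]
ooojWWW ⇒ ooojjWWW   [W -> j W]
ooojjWWW ⇒ ooojjjWWW   [W -> j W]
ooojjjWWW ⇒ ooojjjjWWW   [W -> j W]
ooojjjjWWW ⇒ ooojjjjjWWW   [W -> j W]
ooojjjjjWWW ⇒ ooojjjjjjWW   [W -> j]
ooojjjjjjWW ⇒ ooojjjjjjjWW   [W -> j W]
ooojjjjjjjWW ⇒ ooojjjjjjjjW   [W -> j]
ooojjjjjjjjW ⇒ ooojjjjjjjjj   [W -> j]

P ⇒ oPW ⇒ ooPWW ⇒ oooPWWW ⇒ ooojWWW ⇒ ooojjWWW ⇒ ooojjjWWW ⇒ ooojjjjWWW ⇒ ooojjjjjWWW ⇒ ooojjjjjjWW ⇒ ooojjjjjjjWW ⇒ ooojjjjjjjjW ⇒ ooojjjjjjjjj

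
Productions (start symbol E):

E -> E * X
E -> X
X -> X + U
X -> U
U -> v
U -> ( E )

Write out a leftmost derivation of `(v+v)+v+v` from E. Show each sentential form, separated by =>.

E => X => X+U => X+U+U => U+U+U => (E)+U+U => (X)+U+U => (X+U)+U+U => (U+U)+U+U => (v+U)+U+U => (v+v)+U+U => (v+v)+v+U => (v+v)+v+v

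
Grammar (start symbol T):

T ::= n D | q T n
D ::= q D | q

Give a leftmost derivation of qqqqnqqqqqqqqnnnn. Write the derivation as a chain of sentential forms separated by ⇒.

T ⇒ qTn ⇒ qqTnn ⇒ qqqTnnn ⇒ qqqqTnnnn ⇒ qqqqnDnnnn ⇒ qqqqnqDnnnn ⇒ qqqqnqqDnnnn ⇒ qqqqnqqqDnnnn ⇒ qqqqnqqqqDnnnn ⇒ qqqqnqqqqqDnnnn ⇒ qqqqnqqqqqqDnnnn ⇒ qqqqnqqqqqqqDnnnn ⇒ qqqqnqqqqqqqqnnnn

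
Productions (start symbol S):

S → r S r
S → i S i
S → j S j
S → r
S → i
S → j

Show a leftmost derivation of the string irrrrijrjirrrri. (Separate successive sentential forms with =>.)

S => iSi => irSri => irrSrri => irrrSrrri => irrrrSrrrri => irrrriSirrrri => irrrrijSjirrrri => irrrrijrjirrrri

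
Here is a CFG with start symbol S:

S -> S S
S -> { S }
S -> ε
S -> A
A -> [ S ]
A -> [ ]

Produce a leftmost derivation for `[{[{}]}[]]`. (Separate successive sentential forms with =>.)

S => A   [S -> A]
A => [S]   [A -> [ S ]]
[S] => [SS]   [S -> S S]
[SS] => [{S}S]   [S -> { S }]
[{S}S] => [{A}S]   [S -> A]
[{A}S] => [{[S]}S]   [A -> [ S ]]
[{[S]}S] => [{[{S}]}S]   [S -> { S }]
[{[{S}]}S] => [{[{}]}S]   [S -> ε]
[{[{}]}S] => [{[{}]}A]   [S -> A]
[{[{}]}A] => [{[{}]}[]]   [A -> [ ]]

S => A => [S] => [SS] => [{S}S] => [{A}S] => [{[S]}S] => [{[{S}]}S] => [{[{}]}S] => [{[{}]}A] => [{[{}]}[]]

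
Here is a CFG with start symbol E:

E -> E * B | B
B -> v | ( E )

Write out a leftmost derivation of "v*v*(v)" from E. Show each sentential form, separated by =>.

E => E*B => E*B*B => B*B*B => v*B*B => v*v*B => v*v*(E) => v*v*(B) => v*v*(v)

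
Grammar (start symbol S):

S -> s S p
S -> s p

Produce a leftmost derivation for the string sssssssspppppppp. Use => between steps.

S => sSp   [S -> s S p]
sSp => ssSpp   [S -> s S p]
ssSpp => sssSppp   [S -> s S p]
sssSppp => ssssSpppp   [S -> s S p]
ssssSpppp => sssssSppppp   [S -> s S p]
sssssSppppp => ssssssSpppppp   [S -> s S p]
ssssssSpppppp => sssssssSppppppp   [S -> s S p]
sssssssSppppppp => sssssssspppppppp   [S -> s p]

S=>sSp=>ssSpp=>sssSppp=>ssssSpppp=>sssssSppppp=>ssssssSpppppp=>sssssssSppppppp=>sssssssspppppppp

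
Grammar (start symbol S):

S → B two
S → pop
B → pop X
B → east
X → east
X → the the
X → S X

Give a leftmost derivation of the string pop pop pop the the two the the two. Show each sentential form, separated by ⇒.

S ⇒ B two   [S → B two]
B two ⇒ pop X two   [B → pop X]
pop X two ⇒ pop S X two   [X → S X]
pop S X two ⇒ pop B two X two   [S → B two]
pop B two X two ⇒ pop pop X two X two   [B → pop X]
pop pop X two X two ⇒ pop pop S X two X two   [X → S X]
pop pop S X two X two ⇒ pop pop pop X two X two   [S → pop]
pop pop pop X two X two ⇒ pop pop pop the the two X two   [X → the the]
pop pop pop the the two X two ⇒ pop pop pop the the two the the two   [X → the the]

S ⇒ B two ⇒ pop X two ⇒ pop S X two ⇒ pop B two X two ⇒ pop pop X two X two ⇒ pop pop S X two X two ⇒ pop pop pop X two X two ⇒ pop pop pop the the two X two ⇒ pop pop pop the the two the the two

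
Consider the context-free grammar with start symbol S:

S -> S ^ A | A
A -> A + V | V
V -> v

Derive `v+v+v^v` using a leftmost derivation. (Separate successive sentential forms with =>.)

S => S^A   [S -> S ^ A]
S^A => A^A   [S -> A]
A^A => A+V^A   [A -> A + V]
A+V^A => A+V+V^A   [A -> A + V]
A+V+V^A => V+V+V^A   [A -> V]
V+V+V^A => v+V+V^A   [V -> v]
v+V+V^A => v+v+V^A   [V -> v]
v+v+V^A => v+v+v^A   [V -> v]
v+v+v^A => v+v+v^V   [A -> V]
v+v+v^V => v+v+v^v   [V -> v]

S => S^A => A^A => A+V^A => A+V+V^A => V+V+V^A => v+V+V^A => v+v+V^A => v+v+v^A => v+v+v^V => v+v+v^v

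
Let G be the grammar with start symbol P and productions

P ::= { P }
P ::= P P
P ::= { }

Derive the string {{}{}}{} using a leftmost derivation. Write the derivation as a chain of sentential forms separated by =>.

P => PP => {P}P => {PP}P => {{}P}P => {{}{}}P => {{}{}}{}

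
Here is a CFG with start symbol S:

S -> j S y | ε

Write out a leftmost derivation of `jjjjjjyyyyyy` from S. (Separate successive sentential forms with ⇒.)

S ⇒ jSy ⇒ jjSyy ⇒ jjjSyyy ⇒ jjjjSyyyy ⇒ jjjjjSyyyyy ⇒ jjjjjjSyyyyyy ⇒ jjjjjjyyyyyy

S ⇒ jSy   [S -> j S y]
jSy ⇒ jjSyy   [S -> j S y]
jjSyy ⇒ jjjSyyy   [S -> j S y]
jjjSyyy ⇒ jjjjSyyyy   [S -> j S y]
jjjjSyyyy ⇒ jjjjjSyyyyy   [S -> j S y]
jjjjjSyyyyy ⇒ jjjjjjSyyyyyy   [S -> j S y]
jjjjjjSyyyyyy ⇒ jjjjjjyyyyyy   [S -> ε]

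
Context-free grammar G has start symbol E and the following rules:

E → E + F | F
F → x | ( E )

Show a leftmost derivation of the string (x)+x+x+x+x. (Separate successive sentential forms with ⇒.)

E ⇒ E+F ⇒ E+F+F ⇒ E+F+F+F ⇒ E+F+F+F+F ⇒ F+F+F+F+F ⇒ (E)+F+F+F+F ⇒ (F)+F+F+F+F ⇒ (x)+F+F+F+F ⇒ (x)+x+F+F+F ⇒ (x)+x+x+F+F ⇒ (x)+x+x+x+F ⇒ (x)+x+x+x+x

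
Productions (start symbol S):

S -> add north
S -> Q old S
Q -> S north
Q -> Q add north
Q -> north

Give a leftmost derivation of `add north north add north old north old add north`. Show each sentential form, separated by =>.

S => Q old S   [S -> Q old S]
Q old S => Q add north old S   [Q -> Q add north]
Q add north old S => S north add north old S   [Q -> S north]
S north add north old S => add north north add north old S   [S -> add north]
add north north add north old S => add north north add north old Q old S   [S -> Q old S]
add north north add north old Q old S => add north north add north old north old S   [Q -> north]
add north north add north old north old S => add north north add north old north old add north   [S -> add north]

S => Q old S => Q add north old S => S north add north old S => add north north add north old S => add north north add north old Q old S => add north north add north old north old S => add north north add north old north old add north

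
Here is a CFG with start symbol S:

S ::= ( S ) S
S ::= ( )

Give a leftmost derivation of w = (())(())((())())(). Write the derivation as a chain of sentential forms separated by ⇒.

S ⇒ (S)S ⇒ (())S ⇒ (())(S)S ⇒ (())(())S ⇒ (())(())(S)S ⇒ (())(())((S)S)S ⇒ (())(())((())S)S ⇒ (())(())((())())S ⇒ (())(())((())())()

S ⇒ (S)S   [S ::= ( S ) S]
(S)S ⇒ (())S   [S ::= ( )]
(())S ⇒ (())(S)S   [S ::= ( S ) S]
(())(S)S ⇒ (())(())S   [S ::= ( )]
(())(())S ⇒ (())(())(S)S   [S ::= ( S ) S]
(())(())(S)S ⇒ (())(())((S)S)S   [S ::= ( S ) S]
(())(())((S)S)S ⇒ (())(())((())S)S   [S ::= ( )]
(())(())((())S)S ⇒ (())(())((())())S   [S ::= ( )]
(())(())((())())S ⇒ (())(())((())())()   [S ::= ( )]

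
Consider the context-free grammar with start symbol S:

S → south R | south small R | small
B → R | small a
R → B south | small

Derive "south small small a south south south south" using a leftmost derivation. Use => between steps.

S => south small R   [S → south small R]
south small R => south small B south   [R → B south]
south small B south => south small R south   [B → R]
south small R south => south small B south south   [R → B south]
south small B south south => south small R south south   [B → R]
south small R south south => south small B south south south   [R → B south]
south small B south south south => south small R south south south   [B → R]
south small R south south south => south small B south south south south   [R → B south]
south small B south south south south => south small small a south south south south   [B → small a]

S => south small R => south small B south => south small R south => south small B south south => south small R south south => south small B south south south => south small R south south south => south small B south south south south => south small small a south south south south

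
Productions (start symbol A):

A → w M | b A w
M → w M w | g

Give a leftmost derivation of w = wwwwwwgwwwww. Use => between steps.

A => wM => wwMw => wwwMww => wwwwMwww => wwwwwMwwww => wwwwwwMwwwww => wwwwwwgwwwww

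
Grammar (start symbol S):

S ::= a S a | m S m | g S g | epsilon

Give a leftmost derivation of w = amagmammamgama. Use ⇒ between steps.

S ⇒ aSa ⇒ amSma ⇒ amaSama ⇒ amagSgama ⇒ amagmSmgama ⇒ amagmaSamgama ⇒ amagmamSmamgama ⇒ amagmammamgama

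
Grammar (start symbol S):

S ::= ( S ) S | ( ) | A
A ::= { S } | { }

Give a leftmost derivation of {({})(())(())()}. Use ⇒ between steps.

S ⇒ A   [S ::= A]
A ⇒ {S}   [A ::= { S }]
{S} ⇒ {(S)S}   [S ::= ( S ) S]
{(S)S} ⇒ {(A)S}   [S ::= A]
{(A)S} ⇒ {({})S}   [A ::= { }]
{({})S} ⇒ {({})(S)S}   [S ::= ( S ) S]
{({})(S)S} ⇒ {({})(())S}   [S ::= ( )]
{({})(())S} ⇒ {({})(())(S)S}   [S ::= ( S ) S]
{({})(())(S)S} ⇒ {({})(())(())S}   [S ::= ( )]
{({})(())(())S} ⇒ {({})(())(())()}   [S ::= ( )]

S⇒A⇒{S}⇒{(S)S}⇒{(A)S}⇒{({})S}⇒{({})(S)S}⇒{({})(())S}⇒{({})(())(S)S}⇒{({})(())(())S}⇒{({})(())(())()}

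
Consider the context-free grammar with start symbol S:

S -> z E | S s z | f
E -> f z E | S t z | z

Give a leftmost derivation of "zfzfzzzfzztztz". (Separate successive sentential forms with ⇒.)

S ⇒ zE   [S -> z E]
zE ⇒ zfzE   [E -> f z E]
zfzE ⇒ zfzfzE   [E -> f z E]
zfzfzE ⇒ zfzfzStz   [E -> S t z]
zfzfzStz ⇒ zfzfzzEtz   [S -> z E]
zfzfzzEtz ⇒ zfzfzzStztz   [E -> S t z]
zfzfzzStztz ⇒ zfzfzzzEtztz   [S -> z E]
zfzfzzzEtztz ⇒ zfzfzzzfzEtztz   [E -> f z E]
zfzfzzzfzEtztz ⇒ zfzfzzzfzztztz   [E -> z]

S⇒zE⇒zfzE⇒zfzfzE⇒zfzfzStz⇒zfzfzzEtz⇒zfzfzzStztz⇒zfzfzzzEtztz⇒zfzfzzzfzEtztz⇒zfzfzzzfzztztz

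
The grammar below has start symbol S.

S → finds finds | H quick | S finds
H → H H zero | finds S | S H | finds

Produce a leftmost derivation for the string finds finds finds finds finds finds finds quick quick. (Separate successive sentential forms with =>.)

S => H quick => S H quick => S finds H quick => S finds finds H quick => S finds finds finds H quick => finds finds finds finds finds H quick => finds finds finds finds finds finds S quick => finds finds finds finds finds finds H quick quick => finds finds finds finds finds finds finds quick quick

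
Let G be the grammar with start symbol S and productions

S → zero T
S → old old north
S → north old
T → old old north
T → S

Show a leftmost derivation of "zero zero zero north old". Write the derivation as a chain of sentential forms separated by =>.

S => zero T => zero S => zero zero T => zero zero S => zero zero zero T => zero zero zero S => zero zero zero north old

S => zero T   [S → zero T]
zero T => zero S   [T → S]
zero S => zero zero T   [S → zero T]
zero zero T => zero zero S   [T → S]
zero zero S => zero zero zero T   [S → zero T]
zero zero zero T => zero zero zero S   [T → S]
zero zero zero S => zero zero zero north old   [S → north old]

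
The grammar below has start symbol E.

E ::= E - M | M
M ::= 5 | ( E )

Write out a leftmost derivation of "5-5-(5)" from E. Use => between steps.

E => E-M   [E ::= E - M]
E-M => E-M-M   [E ::= E - M]
E-M-M => M-M-M   [E ::= M]
M-M-M => 5-M-M   [M ::= 5]
5-M-M => 5-5-M   [M ::= 5]
5-5-M => 5-5-(E)   [M ::= ( E )]
5-5-(E) => 5-5-(M)   [E ::= M]
5-5-(M) => 5-5-(5)   [M ::= 5]

E => E-M => E-M-M => M-M-M => 5-M-M => 5-5-M => 5-5-(E) => 5-5-(M) => 5-5-(5)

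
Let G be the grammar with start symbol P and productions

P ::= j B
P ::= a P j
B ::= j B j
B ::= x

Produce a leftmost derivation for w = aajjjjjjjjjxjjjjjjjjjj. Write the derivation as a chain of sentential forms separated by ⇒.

P ⇒ aPj ⇒ aaPjj ⇒ aajBjj ⇒ aajjBjjj ⇒ aajjjBjjjj ⇒ aajjjjBjjjjj ⇒ aajjjjjBjjjjjj ⇒ aajjjjjjBjjjjjjj ⇒ aajjjjjjjBjjjjjjjj ⇒ aajjjjjjjjBjjjjjjjjj ⇒ aajjjjjjjjjBjjjjjjjjjj ⇒ aajjjjjjjjjxjjjjjjjjjj

P ⇒ aPj   [P ::= a P j]
aPj ⇒ aaPjj   [P ::= a P j]
aaPjj ⇒ aajBjj   [P ::= j B]
aajBjj ⇒ aajjBjjj   [B ::= j B j]
aajjBjjj ⇒ aajjjBjjjj   [B ::= j B j]
aajjjBjjjj ⇒ aajjjjBjjjjj   [B ::= j B j]
aajjjjBjjjjj ⇒ aajjjjjBjjjjjj   [B ::= j B j]
aajjjjjBjjjjjj ⇒ aajjjjjjBjjjjjjj   [B ::= j B j]
aajjjjjjBjjjjjjj ⇒ aajjjjjjjBjjjjjjjj   [B ::= j B j]
aajjjjjjjBjjjjjjjj ⇒ aajjjjjjjjBjjjjjjjjj   [B ::= j B j]
aajjjjjjjjBjjjjjjjjj ⇒ aajjjjjjjjjBjjjjjjjjjj   [B ::= j B j]
aajjjjjjjjjBjjjjjjjjjj ⇒ aajjjjjjjjjxjjjjjjjjjj   [B ::= x]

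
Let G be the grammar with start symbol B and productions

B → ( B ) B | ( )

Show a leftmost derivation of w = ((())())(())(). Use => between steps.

B => (B)B => ((B)B)B => ((())B)B => ((())())B => ((())())(B)B => ((())())(())B => ((())())(())()

B => (B)B   [B → ( B ) B]
(B)B => ((B)B)B   [B → ( B ) B]
((B)B)B => ((())B)B   [B → ( )]
((())B)B => ((())())B   [B → ( )]
((())())B => ((())())(B)B   [B → ( B ) B]
((())())(B)B => ((())())(())B   [B → ( )]
((())())(())B => ((())())(())()   [B → ( )]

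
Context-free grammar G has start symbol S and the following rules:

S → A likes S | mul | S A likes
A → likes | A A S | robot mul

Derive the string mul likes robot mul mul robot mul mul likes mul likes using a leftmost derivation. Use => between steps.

S => S A likes => mul A likes => mul A A S likes => mul A A S A S likes => mul A A S A S A S likes => mul likes A S A S A S likes => mul likes robot mul S A S A S likes => mul likes robot mul mul A S A S likes => mul likes robot mul mul robot mul S A S likes => mul likes robot mul mul robot mul mul A S likes => mul likes robot mul mul robot mul mul likes S likes => mul likes robot mul mul robot mul mul likes mul likes

S => S A likes   [S → S A likes]
S A likes => mul A likes   [S → mul]
mul A likes => mul A A S likes   [A → A A S]
mul A A S likes => mul A A S A S likes   [A → A A S]
mul A A S A S likes => mul A A S A S A S likes   [A → A A S]
mul A A S A S A S likes => mul likes A S A S A S likes   [A → likes]
mul likes A S A S A S likes => mul likes robot mul S A S A S likes   [A → robot mul]
mul likes robot mul S A S A S likes => mul likes robot mul mul A S A S likes   [S → mul]
mul likes robot mul mul A S A S likes => mul likes robot mul mul robot mul S A S likes   [A → robot mul]
mul likes robot mul mul robot mul S A S likes => mul likes robot mul mul robot mul mul A S likes   [S → mul]
mul likes robot mul mul robot mul mul A S likes => mul likes robot mul mul robot mul mul likes S likes   [A → likes]
mul likes robot mul mul robot mul mul likes S likes => mul likes robot mul mul robot mul mul likes mul likes   [S → mul]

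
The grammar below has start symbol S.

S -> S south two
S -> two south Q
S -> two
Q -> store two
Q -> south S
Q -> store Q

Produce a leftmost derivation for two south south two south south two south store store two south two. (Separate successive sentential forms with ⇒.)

S ⇒ S south two ⇒ two south Q south two ⇒ two south south S south two ⇒ two south south two south Q south two ⇒ two south south two south south S south two ⇒ two south south two south south two south Q south two ⇒ two south south two south south two south store Q south two ⇒ two south south two south south two south store store two south two

S ⇒ S south two   [S -> S south two]
S south two ⇒ two south Q south two   [S -> two south Q]
two south Q south two ⇒ two south south S south two   [Q -> south S]
two south south S south two ⇒ two south south two south Q south two   [S -> two south Q]
two south south two south Q south two ⇒ two south south two south south S south two   [Q -> south S]
two south south two south south S south two ⇒ two south south two south south two south Q south two   [S -> two south Q]
two south south two south south two south Q south two ⇒ two south south two south south two south store Q south two   [Q -> store Q]
two south south two south south two south store Q south two ⇒ two south south two south south two south store store two south two   [Q -> store two]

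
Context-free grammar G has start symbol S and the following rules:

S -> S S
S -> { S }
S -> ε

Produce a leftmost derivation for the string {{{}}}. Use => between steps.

S => {S}   [S -> { S }]
{S} => {SS}   [S -> S S]
{SS} => {SSS}   [S -> S S]
{SSS} => {SSSS}   [S -> S S]
{SSSS} => {SSSSS}   [S -> S S]
{SSSSS} => {{S}SSSS}   [S -> { S }]
{{S}SSSS} => {{{S}}SSSS}   [S -> { S }]
{{{S}}SSSS} => {{{}}SSSS}   [S -> ε]
{{{}}SSSS} => {{{}}SSS}   [S -> ε]
{{{}}SSS} => {{{}}SS}   [S -> ε]
{{{}}SS} => {{{}}S}   [S -> ε]
{{{}}S} => {{{}}}   [S -> ε]

S=>{S}=>{SS}=>{SSS}=>{SSSS}=>{SSSSS}=>{{S}SSSS}=>{{{S}}SSSS}=>{{{}}SSSS}=>{{{}}SSS}=>{{{}}SS}=>{{{}}S}=>{{{}}}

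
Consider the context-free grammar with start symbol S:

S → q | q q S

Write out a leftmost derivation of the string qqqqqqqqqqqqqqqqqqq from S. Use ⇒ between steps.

S ⇒ qqS ⇒ qqqqS ⇒ qqqqqqS ⇒ qqqqqqqqS ⇒ qqqqqqqqqqS ⇒ qqqqqqqqqqqqS ⇒ qqqqqqqqqqqqqqS ⇒ qqqqqqqqqqqqqqqqS ⇒ qqqqqqqqqqqqqqqqqqS ⇒ qqqqqqqqqqqqqqqqqqq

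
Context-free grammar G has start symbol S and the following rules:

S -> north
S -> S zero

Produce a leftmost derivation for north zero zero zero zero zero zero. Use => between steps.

S => S zero   [S -> S zero]
S zero => S zero zero   [S -> S zero]
S zero zero => S zero zero zero   [S -> S zero]
S zero zero zero => S zero zero zero zero   [S -> S zero]
S zero zero zero zero => S zero zero zero zero zero   [S -> S zero]
S zero zero zero zero zero => S zero zero zero zero zero zero   [S -> S zero]
S zero zero zero zero zero zero => north zero zero zero zero zero zero   [S -> north]

S => S zero => S zero zero => S zero zero zero => S zero zero zero zero => S zero zero zero zero zero => S zero zero zero zero zero zero => north zero zero zero zero zero zero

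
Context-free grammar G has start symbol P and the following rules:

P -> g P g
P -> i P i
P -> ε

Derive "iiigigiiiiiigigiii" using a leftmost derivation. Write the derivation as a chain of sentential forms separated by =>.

P=>iPi=>iiPii=>iiiPiii=>iiigPgiii=>iiigiPigiii=>iiigigPgigiii=>iiigigiPigigiii=>iiigigiiPiigigiii=>iiigigiiiPiiigigiii=>iiigigiiiiiigigiii

P => iPi   [P -> i P i]
iPi => iiPii   [P -> i P i]
iiPii => iiiPiii   [P -> i P i]
iiiPiii => iiigPgiii   [P -> g P g]
iiigPgiii => iiigiPigiii   [P -> i P i]
iiigiPigiii => iiigigPgigiii   [P -> g P g]
iiigigPgigiii => iiigigiPigigiii   [P -> i P i]
iiigigiPigigiii => iiigigiiPiigigiii   [P -> i P i]
iiigigiiPiigigiii => iiigigiiiPiiigigiii   [P -> i P i]
iiigigiiiPiiigigiii => iiigigiiiiiigigiii   [P -> ε]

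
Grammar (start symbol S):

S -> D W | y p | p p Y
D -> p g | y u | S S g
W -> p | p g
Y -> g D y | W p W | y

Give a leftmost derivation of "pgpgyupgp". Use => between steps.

S => DW   [S -> D W]
DW => SSgW   [D -> S S g]
SSgW => DWSgW   [S -> D W]
DWSgW => pgWSgW   [D -> p g]
pgWSgW => pgpgSgW   [W -> p g]
pgpgSgW => pgpgDWgW   [S -> D W]
pgpgDWgW => pgpgyuWgW   [D -> y u]
pgpgyuWgW => pgpgyupgW   [W -> p]
pgpgyupgW => pgpgyupgp   [W -> p]

S => DW => SSgW => DWSgW => pgWSgW => pgpgSgW => pgpgDWgW => pgpgyuWgW => pgpgyupgW => pgpgyupgp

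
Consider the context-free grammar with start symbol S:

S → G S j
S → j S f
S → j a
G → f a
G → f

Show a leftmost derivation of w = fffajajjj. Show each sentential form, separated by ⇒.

S ⇒ GSj ⇒ fSj ⇒ fGSjj ⇒ ffSjj ⇒ ffGSjjj ⇒ fffaSjjj ⇒ fffajajjj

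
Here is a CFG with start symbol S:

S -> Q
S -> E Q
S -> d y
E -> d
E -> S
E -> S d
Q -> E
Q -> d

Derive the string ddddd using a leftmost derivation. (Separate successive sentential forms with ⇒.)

S ⇒ EQ ⇒ SQ ⇒ EQQ ⇒ dQQ ⇒ dEQ ⇒ ddQ ⇒ ddE ⇒ ddS ⇒ ddEQ ⇒ ddSdQ ⇒ ddQdQ ⇒ ddEdQ ⇒ ddddQ ⇒ ddddd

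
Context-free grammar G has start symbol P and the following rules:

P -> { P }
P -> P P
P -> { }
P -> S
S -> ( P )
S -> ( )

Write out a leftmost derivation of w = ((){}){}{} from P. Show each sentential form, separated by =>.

P => PP   [P -> P P]
PP => PPP   [P -> P P]
PPP => SPP   [P -> S]
SPP => (P)PP   [S -> ( P )]
(P)PP => (PP)PP   [P -> P P]
(PP)PP => (SP)PP   [P -> S]
(SP)PP => (()P)PP   [S -> ( )]
(()P)PP => ((){})PP   [P -> { }]
((){})PP => ((){}){}P   [P -> { }]
((){}){}P => ((){}){}{}   [P -> { }]

P=>PP=>PPP=>SPP=>(P)PP=>(PP)PP=>(SP)PP=>(()P)PP=>((){})PP=>((){}){}P=>((){}){}{}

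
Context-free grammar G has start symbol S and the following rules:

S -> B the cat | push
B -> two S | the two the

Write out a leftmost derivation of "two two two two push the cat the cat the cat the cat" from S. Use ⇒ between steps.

S ⇒ B the cat   [S -> B the cat]
B the cat ⇒ two S the cat   [B -> two S]
two S the cat ⇒ two B the cat the cat   [S -> B the cat]
two B the cat the cat ⇒ two two S the cat the cat   [B -> two S]
two two S the cat the cat ⇒ two two B the cat the cat the cat   [S -> B the cat]
two two B the cat the cat the cat ⇒ two two two S the cat the cat the cat   [B -> two S]
two two two S the cat the cat the cat ⇒ two two two B the cat the cat the cat the cat   [S -> B the cat]
two two two B the cat the cat the cat the cat ⇒ two two two two S the cat the cat the cat the cat   [B -> two S]
two two two two S the cat the cat the cat the cat ⇒ two two two two push the cat the cat the cat the cat   [S -> push]

S ⇒ B the cat ⇒ two S the cat ⇒ two B the cat the cat ⇒ two two S the cat the cat ⇒ two two B the cat the cat the cat ⇒ two two two S the cat the cat the cat ⇒ two two two B the cat the cat the cat the cat ⇒ two two two two S the cat the cat the cat the cat ⇒ two two two two push the cat the cat the cat the cat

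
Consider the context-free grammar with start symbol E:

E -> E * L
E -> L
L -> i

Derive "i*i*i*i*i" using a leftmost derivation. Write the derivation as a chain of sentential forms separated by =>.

E => E*L => E*L*L => E*L*L*L => E*L*L*L*L => L*L*L*L*L => i*L*L*L*L => i*i*L*L*L => i*i*i*L*L => i*i*i*i*L => i*i*i*i*i

E => E*L   [E -> E * L]
E*L => E*L*L   [E -> E * L]
E*L*L => E*L*L*L   [E -> E * L]
E*L*L*L => E*L*L*L*L   [E -> E * L]
E*L*L*L*L => L*L*L*L*L   [E -> L]
L*L*L*L*L => i*L*L*L*L   [L -> i]
i*L*L*L*L => i*i*L*L*L   [L -> i]
i*i*L*L*L => i*i*i*L*L   [L -> i]
i*i*i*L*L => i*i*i*i*L   [L -> i]
i*i*i*i*L => i*i*i*i*i   [L -> i]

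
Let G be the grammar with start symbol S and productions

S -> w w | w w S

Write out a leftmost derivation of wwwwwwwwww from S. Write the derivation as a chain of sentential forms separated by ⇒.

S⇒wwS⇒wwwwS⇒wwwwwwS⇒wwwwwwwwS⇒wwwwwwwwww

S ⇒ wwS   [S -> w w S]
wwS ⇒ wwwwS   [S -> w w S]
wwwwS ⇒ wwwwwwS   [S -> w w S]
wwwwwwS ⇒ wwwwwwwwS   [S -> w w S]
wwwwwwwwS ⇒ wwwwwwwwww   [S -> w w]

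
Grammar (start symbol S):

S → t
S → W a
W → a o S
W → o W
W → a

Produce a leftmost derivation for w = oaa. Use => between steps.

S => Wa => oWa => oaa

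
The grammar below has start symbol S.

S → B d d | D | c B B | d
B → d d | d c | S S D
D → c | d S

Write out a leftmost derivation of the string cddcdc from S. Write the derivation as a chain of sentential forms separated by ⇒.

S ⇒ cBB ⇒ cSSDB ⇒ cdSDB ⇒ cddDB ⇒ cddcB ⇒ cddcdc

S ⇒ cBB   [S → c B B]
cBB ⇒ cSSDB   [B → S S D]
cSSDB ⇒ cdSDB   [S → d]
cdSDB ⇒ cddDB   [S → d]
cddDB ⇒ cddcB   [D → c]
cddcB ⇒ cddcdc   [B → d c]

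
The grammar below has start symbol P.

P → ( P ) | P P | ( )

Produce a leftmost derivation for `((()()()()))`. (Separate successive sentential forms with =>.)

P => (P)   [P → ( P )]
(P) => ((P))   [P → ( P )]
((P)) => ((PP))   [P → P P]
((PP)) => ((PPP))   [P → P P]
((PPP)) => ((PPPP))   [P → P P]
((PPPP)) => ((()PPP))   [P → ( )]
((()PPP)) => ((()()PP))   [P → ( )]
((()()PP)) => ((()()()P))   [P → ( )]
((()()()P)) => ((()()()()))   [P → ( )]

P=>(P)=>((P))=>((PP))=>((PPP))=>((PPPP))=>((()PPP))=>((()()PP))=>((()()()P))=>((()()()()))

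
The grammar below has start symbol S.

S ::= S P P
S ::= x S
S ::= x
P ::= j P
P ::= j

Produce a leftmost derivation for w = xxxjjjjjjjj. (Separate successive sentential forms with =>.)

S => SPP   [S ::= S P P]
SPP => SPPPP   [S ::= S P P]
SPPPP => xSPPPP   [S ::= x S]
xSPPPP => xxSPPPP   [S ::= x S]
xxSPPPP => xxSPPPPPP   [S ::= S P P]
xxSPPPPPP => xxxPPPPPP   [S ::= x]
xxxPPPPPP => xxxjPPPPPP   [P ::= j P]
xxxjPPPPPP => xxxjjPPPPPP   [P ::= j P]
xxxjjPPPPPP => xxxjjjPPPPP   [P ::= j]
xxxjjjPPPPP => xxxjjjjPPPP   [P ::= j]
xxxjjjjPPPP => xxxjjjjjPPP   [P ::= j]
xxxjjjjjPPP => xxxjjjjjjPP   [P ::= j]
xxxjjjjjjPP => xxxjjjjjjjP   [P ::= j]
xxxjjjjjjjP => xxxjjjjjjjj   [P ::= j]

S=>SPP=>SPPPP=>xSPPPP=>xxSPPPP=>xxSPPPPPP=>xxxPPPPPP=>xxxjPPPPPP=>xxxjjPPPPPP=>xxxjjjPPPPP=>xxxjjjjPPPP=>xxxjjjjjPPP=>xxxjjjjjjPP=>xxxjjjjjjjP=>xxxjjjjjjjj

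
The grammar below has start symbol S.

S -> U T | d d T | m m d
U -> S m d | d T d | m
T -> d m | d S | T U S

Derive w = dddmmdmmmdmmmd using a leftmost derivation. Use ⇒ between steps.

S⇒ddT⇒ddTUS⇒ddTUSUS⇒dddSUSUS⇒dddmmdUSUS⇒dddmmdmSUS⇒dddmmdmmmdUS⇒dddmmdmmmdmS⇒dddmmdmmmdmmmd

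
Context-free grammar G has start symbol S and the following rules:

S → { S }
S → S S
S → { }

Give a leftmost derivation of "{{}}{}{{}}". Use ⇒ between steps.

S ⇒ SS ⇒ SSS ⇒ {S}SS ⇒ {{}}SS ⇒ {{}}{}S ⇒ {{}}{}{S} ⇒ {{}}{}{{}}

S ⇒ SS   [S → S S]
SS ⇒ SSS   [S → S S]
SSS ⇒ {S}SS   [S → { S }]
{S}SS ⇒ {{}}SS   [S → { }]
{{}}SS ⇒ {{}}{}S   [S → { }]
{{}}{}S ⇒ {{}}{}{S}   [S → { S }]
{{}}{}{S} ⇒ {{}}{}{{}}   [S → { }]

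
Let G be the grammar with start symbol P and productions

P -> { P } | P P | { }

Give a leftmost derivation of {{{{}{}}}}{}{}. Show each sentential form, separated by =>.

P => PP => PPP => {P}PP => {{P}}PP => {{{P}}}PP => {{{PP}}}PP => {{{{}P}}}PP => {{{{}{}}}}PP => {{{{}{}}}}{}P => {{{{}{}}}}{}{}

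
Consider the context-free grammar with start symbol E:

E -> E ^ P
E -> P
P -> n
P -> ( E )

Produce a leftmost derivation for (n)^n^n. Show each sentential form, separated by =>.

E=>E^P=>E^P^P=>P^P^P=>(E)^P^P=>(P)^P^P=>(n)^P^P=>(n)^n^P=>(n)^n^n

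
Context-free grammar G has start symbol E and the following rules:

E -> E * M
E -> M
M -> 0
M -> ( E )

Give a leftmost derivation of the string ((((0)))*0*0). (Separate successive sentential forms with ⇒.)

E ⇒ M ⇒ (E) ⇒ (E*M) ⇒ (E*M*M) ⇒ (M*M*M) ⇒ ((E)*M*M) ⇒ ((M)*M*M) ⇒ (((E))*M*M) ⇒ (((M))*M*M) ⇒ ((((E)))*M*M) ⇒ ((((M)))*M*M) ⇒ ((((0)))*M*M) ⇒ ((((0)))*0*M) ⇒ ((((0)))*0*0)

E ⇒ M   [E -> M]
M ⇒ (E)   [M -> ( E )]
(E) ⇒ (E*M)   [E -> E * M]
(E*M) ⇒ (E*M*M)   [E -> E * M]
(E*M*M) ⇒ (M*M*M)   [E -> M]
(M*M*M) ⇒ ((E)*M*M)   [M -> ( E )]
((E)*M*M) ⇒ ((M)*M*M)   [E -> M]
((M)*M*M) ⇒ (((E))*M*M)   [M -> ( E )]
(((E))*M*M) ⇒ (((M))*M*M)   [E -> M]
(((M))*M*M) ⇒ ((((E)))*M*M)   [M -> ( E )]
((((E)))*M*M) ⇒ ((((M)))*M*M)   [E -> M]
((((M)))*M*M) ⇒ ((((0)))*M*M)   [M -> 0]
((((0)))*M*M) ⇒ ((((0)))*0*M)   [M -> 0]
((((0)))*0*M) ⇒ ((((0)))*0*0)   [M -> 0]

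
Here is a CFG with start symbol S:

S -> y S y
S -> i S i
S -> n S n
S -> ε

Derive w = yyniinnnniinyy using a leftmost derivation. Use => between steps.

S=>ySy=>yySyy=>yynSnyy=>yyniSinyy=>yyniiSiinyy=>yyniinSniinyy=>yyniinnSnniinyy=>yyniinnnniinyy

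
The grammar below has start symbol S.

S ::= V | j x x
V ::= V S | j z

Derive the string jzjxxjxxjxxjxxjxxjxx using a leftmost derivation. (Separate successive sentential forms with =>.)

S => V => VS => VSS => VSSS => VSSSS => VSSSSS => VSSSSSS => jzSSSSSS => jzjxxSSSSS => jzjxxjxxSSSS => jzjxxjxxjxxSSS => jzjxxjxxjxxjxxSS => jzjxxjxxjxxjxxjxxS => jzjxxjxxjxxjxxjxxjxx

S => V   [S ::= V]
V => VS   [V ::= V S]
VS => VSS   [V ::= V S]
VSS => VSSS   [V ::= V S]
VSSS => VSSSS   [V ::= V S]
VSSSS => VSSSSS   [V ::= V S]
VSSSSS => VSSSSSS   [V ::= V S]
VSSSSSS => jzSSSSSS   [V ::= j z]
jzSSSSSS => jzjxxSSSSS   [S ::= j x x]
jzjxxSSSSS => jzjxxjxxSSSS   [S ::= j x x]
jzjxxjxxSSSS => jzjxxjxxjxxSSS   [S ::= j x x]
jzjxxjxxjxxSSS => jzjxxjxxjxxjxxSS   [S ::= j x x]
jzjxxjxxjxxjxxSS => jzjxxjxxjxxjxxjxxS   [S ::= j x x]
jzjxxjxxjxxjxxjxxS => jzjxxjxxjxxjxxjxxjxx   [S ::= j x x]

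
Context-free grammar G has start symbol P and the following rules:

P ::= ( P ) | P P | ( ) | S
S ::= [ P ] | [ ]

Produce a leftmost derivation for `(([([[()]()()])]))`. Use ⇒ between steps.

P⇒(P)⇒((P))⇒((S))⇒(([P]))⇒(([(P)]))⇒(([(S)]))⇒(([([P])]))⇒(([([PP])]))⇒(([([SP])]))⇒(([([[P]P])]))⇒(([([[()]P])]))⇒(([([[()]PP])]))⇒(([([[()]()P])]))⇒(([([[()]()()])]))

P ⇒ (P)   [P ::= ( P )]
(P) ⇒ ((P))   [P ::= ( P )]
((P)) ⇒ ((S))   [P ::= S]
((S)) ⇒ (([P]))   [S ::= [ P ]]
(([P])) ⇒ (([(P)]))   [P ::= ( P )]
(([(P)])) ⇒ (([(S)]))   [P ::= S]
(([(S)])) ⇒ (([([P])]))   [S ::= [ P ]]
(([([P])])) ⇒ (([([PP])]))   [P ::= P P]
(([([PP])])) ⇒ (([([SP])]))   [P ::= S]
(([([SP])])) ⇒ (([([[P]P])]))   [S ::= [ P ]]
(([([[P]P])])) ⇒ (([([[()]P])]))   [P ::= ( )]
(([([[()]P])])) ⇒ (([([[()]PP])]))   [P ::= P P]
(([([[()]PP])])) ⇒ (([([[()]()P])]))   [P ::= ( )]
(([([[()]()P])])) ⇒ (([([[()]()()])]))   [P ::= ( )]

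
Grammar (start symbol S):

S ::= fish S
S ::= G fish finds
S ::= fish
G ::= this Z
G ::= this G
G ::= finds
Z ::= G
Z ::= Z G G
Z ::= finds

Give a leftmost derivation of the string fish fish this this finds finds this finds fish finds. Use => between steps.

S => fish S => fish fish S => fish fish G fish finds => fish fish this G fish finds => fish fish this this Z fish finds => fish fish this this Z G G fish finds => fish fish this this finds G G fish finds => fish fish this this finds finds G fish finds => fish fish this this finds finds this Z fish finds => fish fish this this finds finds this finds fish finds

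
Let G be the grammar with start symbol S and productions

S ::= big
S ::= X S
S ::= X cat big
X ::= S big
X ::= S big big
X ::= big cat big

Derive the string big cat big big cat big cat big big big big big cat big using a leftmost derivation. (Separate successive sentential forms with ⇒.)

S ⇒ X S ⇒ S big big S ⇒ X S big big S ⇒ big cat big S big big S ⇒ big cat big X cat big big big S ⇒ big cat big big cat big cat big big big S ⇒ big cat big big cat big cat big big big X cat big ⇒ big cat big big cat big cat big big big S big cat big ⇒ big cat big big cat big cat big big big big big cat big

S ⇒ X S   [S ::= X S]
X S ⇒ S big big S   [X ::= S big big]
S big big S ⇒ X S big big S   [S ::= X S]
X S big big S ⇒ big cat big S big big S   [X ::= big cat big]
big cat big S big big S ⇒ big cat big X cat big big big S   [S ::= X cat big]
big cat big X cat big big big S ⇒ big cat big big cat big cat big big big S   [X ::= big cat big]
big cat big big cat big cat big big big S ⇒ big cat big big cat big cat big big big X cat big   [S ::= X cat big]
big cat big big cat big cat big big big X cat big ⇒ big cat big big cat big cat big big big S big cat big   [X ::= S big]
big cat big big cat big cat big big big S big cat big ⇒ big cat big big cat big cat big big big big big cat big   [S ::= big]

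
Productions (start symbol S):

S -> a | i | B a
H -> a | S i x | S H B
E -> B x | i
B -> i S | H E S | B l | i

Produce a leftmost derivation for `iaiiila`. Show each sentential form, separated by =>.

S=>Ba=>Bla=>HESla=>SHBESla=>iHBESla=>iaBESla=>iaiESla=>iaiiSla=>iaiiila

S => Ba   [S -> B a]
Ba => Bla   [B -> B l]
Bla => HESla   [B -> H E S]
HESla => SHBESla   [H -> S H B]
SHBESla => iHBESla   [S -> i]
iHBESla => iaBESla   [H -> a]
iaBESla => iaiESla   [B -> i]
iaiESla => iaiiSla   [E -> i]
iaiiSla => iaiiila   [S -> i]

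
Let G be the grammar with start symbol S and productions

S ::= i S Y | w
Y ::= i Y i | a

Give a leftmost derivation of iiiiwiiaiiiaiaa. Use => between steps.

S => iSY => iiSYY => iiiSYYY => iiiiSYYYY => iiiiwYYYY => iiiiwiYiYYY => iiiiwiiYiiYYY => iiiiwiiaiiYYY => iiiiwiiaiiiYiYY => iiiiwiiaiiiaiYY => iiiiwiiaiiiaiaY => iiiiwiiaiiiaiaa

S => iSY   [S ::= i S Y]
iSY => iiSYY   [S ::= i S Y]
iiSYY => iiiSYYY   [S ::= i S Y]
iiiSYYY => iiiiSYYYY   [S ::= i S Y]
iiiiSYYYY => iiiiwYYYY   [S ::= w]
iiiiwYYYY => iiiiwiYiYYY   [Y ::= i Y i]
iiiiwiYiYYY => iiiiwiiYiiYYY   [Y ::= i Y i]
iiiiwiiYiiYYY => iiiiwiiaiiYYY   [Y ::= a]
iiiiwiiaiiYYY => iiiiwiiaiiiYiYY   [Y ::= i Y i]
iiiiwiiaiiiYiYY => iiiiwiiaiiiaiYY   [Y ::= a]
iiiiwiiaiiiaiYY => iiiiwiiaiiiaiaY   [Y ::= a]
iiiiwiiaiiiaiaY => iiiiwiiaiiiaiaa   [Y ::= a]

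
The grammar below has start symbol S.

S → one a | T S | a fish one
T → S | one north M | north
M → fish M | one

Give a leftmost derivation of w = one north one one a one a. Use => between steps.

S => T S   [S → T S]
T S => S S   [T → S]
S S => T S S   [S → T S]
T S S => one north M S S   [T → one north M]
one north M S S => one north one S S   [M → one]
one north one S S => one north one one a S   [S → one a]
one north one one a S => one north one one a one a   [S → one a]

S => T S => S S => T S S => one north M S S => one north one S S => one north one one a S => one north one one a one a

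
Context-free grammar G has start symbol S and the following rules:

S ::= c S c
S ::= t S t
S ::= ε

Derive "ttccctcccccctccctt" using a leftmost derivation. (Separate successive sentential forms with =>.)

S => tSt => ttStt => ttcSctt => ttccScctt => ttcccSccctt => ttccctStccctt => ttccctcSctccctt => ttccctccScctccctt => ttccctcccSccctccctt => ttccctcccccctccctt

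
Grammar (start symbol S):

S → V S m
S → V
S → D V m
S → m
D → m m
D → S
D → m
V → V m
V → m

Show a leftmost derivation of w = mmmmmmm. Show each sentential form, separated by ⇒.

S ⇒ VSm ⇒ mSm ⇒ mVSmm ⇒ mmSmm ⇒ mmVSmmm ⇒ mmmSmmm ⇒ mmmmmmm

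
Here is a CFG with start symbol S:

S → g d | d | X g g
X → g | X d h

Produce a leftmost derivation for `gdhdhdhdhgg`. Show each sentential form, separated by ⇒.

S ⇒ Xgg ⇒ Xdhgg ⇒ Xdhdhgg ⇒ Xdhdhdhgg ⇒ Xdhdhdhdhgg ⇒ gdhdhdhdhgg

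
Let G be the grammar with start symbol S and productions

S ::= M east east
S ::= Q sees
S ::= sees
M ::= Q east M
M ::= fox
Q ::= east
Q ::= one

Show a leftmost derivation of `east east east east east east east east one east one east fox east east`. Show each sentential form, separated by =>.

S => M east east => Q east M east east => east east M east east => east east Q east M east east => east east east east M east east => east east east east Q east M east east => east east east east east east M east east => east east east east east east Q east M east east => east east east east east east east east M east east => east east east east east east east east Q east M east east => east east east east east east east east one east M east east => east east east east east east east east one east Q east M east east => east east east east east east east east one east one east M east east => east east east east east east east east one east one east fox east east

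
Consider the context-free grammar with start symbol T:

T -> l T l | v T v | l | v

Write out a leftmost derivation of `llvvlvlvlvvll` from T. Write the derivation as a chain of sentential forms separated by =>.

T => lTl   [T -> l T l]
lTl => llTll   [T -> l T l]
llTll => llvTvll   [T -> v T v]
llvTvll => llvvTvvll   [T -> v T v]
llvvTvvll => llvvlTlvvll   [T -> l T l]
llvvlTlvvll => llvvlvTvlvvll   [T -> v T v]
llvvlvTvlvvll => llvvlvlvlvvll   [T -> l]

T=>lTl=>llTll=>llvTvll=>llvvTvvll=>llvvlTlvvll=>llvvlvTvlvvll=>llvvlvlvlvvll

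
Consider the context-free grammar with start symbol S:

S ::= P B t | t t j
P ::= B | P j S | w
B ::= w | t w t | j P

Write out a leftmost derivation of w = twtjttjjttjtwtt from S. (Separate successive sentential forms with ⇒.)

S⇒PBt⇒PjSBt⇒PjSjSBt⇒BjSjSBt⇒twtjSjSBt⇒twtjttjjSBt⇒twtjttjjttjBt⇒twtjttjjttjtwtt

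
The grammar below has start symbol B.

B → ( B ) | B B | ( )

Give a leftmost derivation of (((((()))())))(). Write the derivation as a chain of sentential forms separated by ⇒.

B ⇒ BB ⇒ (B)B ⇒ ((B))B ⇒ (((B)))B ⇒ (((BB)))B ⇒ ((((B)B)))B ⇒ (((((B))B)))B ⇒ (((((()))B)))B ⇒ (((((()))())))B ⇒ (((((()))())))()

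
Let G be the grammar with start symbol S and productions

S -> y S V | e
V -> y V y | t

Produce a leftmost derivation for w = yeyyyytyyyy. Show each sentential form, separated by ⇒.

S ⇒ ySV ⇒ yeV ⇒ yeyVy ⇒ yeyyVyy ⇒ yeyyyVyyy ⇒ yeyyyyVyyyy ⇒ yeyyyytyyyy

S ⇒ ySV   [S -> y S V]
ySV ⇒ yeV   [S -> e]
yeV ⇒ yeyVy   [V -> y V y]
yeyVy ⇒ yeyyVyy   [V -> y V y]
yeyyVyy ⇒ yeyyyVyyy   [V -> y V y]
yeyyyVyyy ⇒ yeyyyyVyyyy   [V -> y V y]
yeyyyyVyyyy ⇒ yeyyyytyyyy   [V -> t]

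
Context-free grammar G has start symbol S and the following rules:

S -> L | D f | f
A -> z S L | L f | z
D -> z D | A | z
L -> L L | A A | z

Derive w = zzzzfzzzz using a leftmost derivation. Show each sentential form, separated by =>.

S=>L=>LL=>LLL=>AALL=>zSLALL=>zDfLALL=>zzDfLALL=>zzzDfLALL=>zzzAfLALL=>zzzzfLALL=>zzzzfzALL=>zzzzfzzLL=>zzzzfzzzL=>zzzzfzzzz

S => L   [S -> L]
L => LL   [L -> L L]
LL => LLL   [L -> L L]
LLL => AALL   [L -> A A]
AALL => zSLALL   [A -> z S L]
zSLALL => zDfLALL   [S -> D f]
zDfLALL => zzDfLALL   [D -> z D]
zzDfLALL => zzzDfLALL   [D -> z D]
zzzDfLALL => zzzAfLALL   [D -> A]
zzzAfLALL => zzzzfLALL   [A -> z]
zzzzfLALL => zzzzfzALL   [L -> z]
zzzzfzALL => zzzzfzzLL   [A -> z]
zzzzfzzLL => zzzzfzzzL   [L -> z]
zzzzfzzzL => zzzzfzzzz   [L -> z]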